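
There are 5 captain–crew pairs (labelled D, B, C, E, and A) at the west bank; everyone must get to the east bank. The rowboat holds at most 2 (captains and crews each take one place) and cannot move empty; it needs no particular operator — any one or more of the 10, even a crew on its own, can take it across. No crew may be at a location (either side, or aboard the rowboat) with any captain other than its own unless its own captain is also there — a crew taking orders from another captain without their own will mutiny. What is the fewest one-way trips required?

Following every safe sequence of crossings from the start, the most of the 10 that can be at the east bank as the rowboat arrives there on crossings 1, 3, 5, 7 is 2, 3, 4, 5 respectively; the best ever achieved is 5 of 10.
From crossing 9 on, no configuration arises that was not already reachable earlier: only 82 distinct safe configurations (who is on which side, and where the rowboat is) can ever be reached, none of them has everyone across, and every continuation just revisits them. So no valid plan exists.

impossible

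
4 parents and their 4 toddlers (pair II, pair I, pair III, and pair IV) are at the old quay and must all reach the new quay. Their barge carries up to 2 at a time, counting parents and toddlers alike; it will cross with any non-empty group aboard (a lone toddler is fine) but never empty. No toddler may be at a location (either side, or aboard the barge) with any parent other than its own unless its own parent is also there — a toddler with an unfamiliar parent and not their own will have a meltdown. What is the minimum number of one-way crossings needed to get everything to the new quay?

Following every safe sequence of crossings from the start, the most of the 8 that can be at the new quay as the barge arrives there on crossings 1, 3, 5 is 2, 3, 4 respectively; the best ever achieved is 4 of 8.
From crossing 7 on, no configuration arises that was not already reachable earlier: only 44 distinct safe configurations (who is on which side, and where the barge is) can ever be reached, none of them has everyone across, and every continuation just revisits them. So no valid plan exists.

impossible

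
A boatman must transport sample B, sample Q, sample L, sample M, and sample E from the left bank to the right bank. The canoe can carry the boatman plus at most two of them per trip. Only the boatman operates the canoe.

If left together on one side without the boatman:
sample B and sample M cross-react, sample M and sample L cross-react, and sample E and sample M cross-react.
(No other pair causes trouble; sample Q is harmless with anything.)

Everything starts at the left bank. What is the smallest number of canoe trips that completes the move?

5

Counting alone: the boatman can take at most 2 across per trip to the right bank, so moving all 5 needs at least 3 loaded trips out, with a return between consecutive ones — at least 5 crossings.
The plan below uses exactly 5 crossings, so it is optimal:
1. Boatman goes to the right bank with sample B and sample M.
2. Boatman goes back to the left bank with sample M.
3. Boatman goes to the right bank with sample E and sample L.
4. Boatman goes back to the left bank alone.
5. Boatman goes to the right bank with sample M and sample Q.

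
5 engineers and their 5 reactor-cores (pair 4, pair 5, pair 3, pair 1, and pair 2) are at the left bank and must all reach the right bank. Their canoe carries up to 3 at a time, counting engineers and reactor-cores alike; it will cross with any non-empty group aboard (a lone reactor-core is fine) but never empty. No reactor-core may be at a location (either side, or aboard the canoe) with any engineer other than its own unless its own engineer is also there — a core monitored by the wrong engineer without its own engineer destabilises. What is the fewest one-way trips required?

11

Counting alone: each trip to the right bank takes at most 3 across and each return brings at least 1 back, so after t trips out (and t−1 returns) at most 3t − (t−1) of the 10 are across; that first reaches 10 at t = 5, so at least 9 crossings are needed.
The safety rule pushes this higher. Following every safe sequence of crossings, the most of the 10 that can be at the right bank as the canoe arrives there on crossing 9 is 9 — never all 10.
So no plan with fewer than 11 crossings exists, and this one achieves 11:
1. engineer 4 and reactor-core 4 cross → the right bank.
2. engineer 4 crosses ← the left bank.
3. reactor-core 1, reactor-core 3, and reactor-core 5 cross → the right bank.
4. reactor-core 4 crosses ← the left bank.
5. engineer 1, engineer 3, and engineer 5 cross → the right bank.
6. engineer 5 and reactor-core 5 cross ← the left bank.
7. engineer 2, engineer 4, and engineer 5 cross → the right bank.
8. reactor-core 3 crosses ← the left bank.
9. reactor-core 4 and reactor-core 5 cross → the right bank.
10. reactor-core 4 crosses ← the left bank.
11. reactor-core 2, reactor-core 3, and reactor-core 4 cross → the right bank.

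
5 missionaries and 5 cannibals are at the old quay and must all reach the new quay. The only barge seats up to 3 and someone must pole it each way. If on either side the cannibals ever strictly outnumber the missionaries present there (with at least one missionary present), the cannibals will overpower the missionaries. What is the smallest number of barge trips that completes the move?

Counting alone: each trip to the new quay takes at most 3 across and each return brings at least 1 back, so after t trips out (and t−1 returns) at most 3t − (t−1) of the 10 are across; that first reaches 10 at t = 5, so at least 9 crossings are needed.
The safety rule pushes this higher. Following every safe sequence of crossings, the most of the 10 that can be at the new quay as the barge arrives there on crossing 9 is 9 — never all 10.
So no plan with fewer than 11 crossings exists, and this one achieves 11:
1. 2 cannibals → the new quay.  (the old quay: 5M 3C; the new quay: 0M 2C)
2. 1 cannibal ← the old quay.  (the old quay: 5M 4C; the new quay: 0M 1C)
3. 3 cannibals → the new quay.  (the old quay: 5M 1C; the new quay: 0M 4C)
4. 1 cannibal ← the old quay.  (the old quay: 5M 2C; the new quay: 0M 3C)
5. 3 missionaries → the new quay.  (the old quay: 2M 2C; the new quay: 3M 3C)
6. 1 missionary and 1 cannibal ← the old quay.  (the old quay: 3M 3C; the new quay: 2M 2C)
7. 3 missionaries → the new quay.  (the old quay: 0M 3C; the new quay: 5M 2C)
8. 1 cannibal ← the old quay.  (the old quay: 0M 4C; the new quay: 5M 1C)
9. 2 cannibals → the new quay.  (the old quay: 0M 2C; the new quay: 5M 3C)
10. 1 cannibal ← the old quay.  (the old quay: 0M 3C; the new quay: 5M 2C)
11. 3 cannibals → the new quay.  (the old quay: 0M 0C; the new quay: 5M 5C)

11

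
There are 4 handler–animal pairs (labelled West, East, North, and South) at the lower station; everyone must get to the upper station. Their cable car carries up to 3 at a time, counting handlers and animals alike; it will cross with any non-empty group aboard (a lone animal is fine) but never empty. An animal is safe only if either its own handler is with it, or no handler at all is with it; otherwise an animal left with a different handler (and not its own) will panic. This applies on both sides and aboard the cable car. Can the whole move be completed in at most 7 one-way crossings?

Counting alone: each trip to the upper station takes at most 3 across and each return brings at least 1 back, so after t trips out (and t−1 returns) at most 3t − (t−1) of the 8 are across; that first reaches 8 at t = 4, so at least 7 crossings are needed.
The safety rule pushes this higher. Following every safe sequence of crossings, the most of the 8 that can be at the upper station as the cable car arrives there on crossing 7 is 7 — never all 8.
So the move cannot be finished within 7 crossings. (The shortest complete plan takes 9:)
1. animal West and handler West cross → the upper station.
2. handler West crosses ← the lower station.
3. animal East, handler East, and handler West cross → the upper station.
4. animal West and handler West cross ← the lower station.
5. handler North, handler South, and handler West cross → the upper station.
6. animal East crosses ← the lower station.
7. animal East and animal West cross → the upper station.
8. animal West crosses ← the lower station.
9. animal North, animal South, and animal West cross → the upper station.

No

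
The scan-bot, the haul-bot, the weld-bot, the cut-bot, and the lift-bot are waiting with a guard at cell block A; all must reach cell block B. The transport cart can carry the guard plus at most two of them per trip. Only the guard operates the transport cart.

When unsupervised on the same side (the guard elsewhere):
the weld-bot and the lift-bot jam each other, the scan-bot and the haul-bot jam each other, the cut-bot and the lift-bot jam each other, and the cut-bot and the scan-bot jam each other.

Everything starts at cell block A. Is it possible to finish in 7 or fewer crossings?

Yes — this plan uses 7 crossings (≤ 7):
1. Guard goes to cell block B with the lift-bot and the scan-bot.  [cell block A: the cut-bot, the haul-bot, the weld-bot | cell block B: the lift-bot, the scan-bot]
2. Guard goes back to cell block A alone.  [cell block A: the cut-bot, the haul-bot, the weld-bot | cell block B: the lift-bot, the scan-bot]
3. Guard goes to cell block B with the haul-bot.  [cell block A: the cut-bot, the weld-bot | cell block B: the haul-bot, the lift-bot, the scan-bot]
4. Guard goes back to cell block A with the scan-bot.  [cell block A: the cut-bot, the scan-bot, the weld-bot | cell block B: the haul-bot, the lift-bot]
5. Guard goes to cell block B with the cut-bot and the weld-bot.  [cell block A: the scan-bot | cell block B: the cut-bot, the haul-bot, the lift-bot, the weld-bot]
6. Guard goes back to cell block A with the lift-bot.  [cell block A: the lift-bot, the scan-bot | cell block B: the cut-bot, the haul-bot, the weld-bot]
7. Guard goes to cell block B with the lift-bot and the scan-bot.  [cell block A: — | cell block B: the cut-bot, the haul-bot, the lift-bot, the scan-bot, the weld-bot]

Yes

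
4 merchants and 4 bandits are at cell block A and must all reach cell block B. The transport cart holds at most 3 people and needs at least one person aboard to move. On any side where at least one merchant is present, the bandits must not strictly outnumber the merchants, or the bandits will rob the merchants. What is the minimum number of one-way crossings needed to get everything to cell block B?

9

Counting alone: each trip to cell block B takes at most 3 across and each return brings at least 1 back, so after t trips out (and t−1 returns) at most 3t − (t−1) of the 8 are across; that first reaches 8 at t = 4, so at least 7 crossings are needed.
The safety rule pushes this higher. Following every safe sequence of crossings, the most of the 8 that can be at cell block B as the transport cart arrives there on crossing 7 is 7 — never all 8.
So no plan with fewer than 9 crossings exists, and this one achieves 9:
1. 2 bandits → cell block B.  (cell block A: 4M 2B; cell block B: 0M 2B)
2. 1 bandit ← cell block A.  (cell block A: 4M 3B; cell block B: 0M 1B)
3. 3 bandits → cell block B.  (cell block A: 4M 0B; cell block B: 0M 4B)
4. 1 bandit ← cell block A.  (cell block A: 4M 1B; cell block B: 0M 3B)
5. 3 merchants → cell block B.  (cell block A: 1M 1B; cell block B: 3M 3B)
6. 1 merchant and 1 bandit ← cell block A.  (cell block A: 2M 2B; cell block B: 2M 2B)
7. 2 merchants → cell block B.  (cell block A: 0M 2B; cell block B: 4M 2B)
8. 1 bandit ← cell block A.  (cell block A: 0M 3B; cell block B: 4M 1B)
9. 3 bandits → cell block B.  (cell block A: 0M 0B; cell block B: 4M 4B)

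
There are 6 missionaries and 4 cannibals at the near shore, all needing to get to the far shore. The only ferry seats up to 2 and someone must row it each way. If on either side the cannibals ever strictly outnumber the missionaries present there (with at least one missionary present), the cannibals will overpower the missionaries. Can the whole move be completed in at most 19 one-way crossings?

Yes — this plan uses 17 crossings (≤ 19):
1. 2 cannibals → the far shore.  (the near shore: 6M 2C; the far shore: 0M 2C)
2. 1 cannibal ← the near shore.  (the near shore: 6M 3C; the far shore: 0M 1C)
3. 2 cannibals → the far shore.  (the near shore: 6M 1C; the far shore: 0M 3C)
4. 1 cannibal ← the near shore.  (the near shore: 6M 2C; the far shore: 0M 2C)
5. 2 missionaries → the far shore.  (the near shore: 4M 2C; the far shore: 2M 2C)
6. 1 cannibal ← the near shore.  (the near shore: 4M 3C; the far shore: 2M 1C)
7. 1 missionary and 1 cannibal → the far shore.  (the near shore: 3M 2C; the far shore: 3M 2C)
8. 1 cannibal ← the near shore.  (the near shore: 3M 3C; the far shore: 3M 1C)
9. 2 cannibals → the far shore.  (the near shore: 3M 1C; the far shore: 3M 3C)
10. 1 cannibal ← the near shore.  (the near shore: 3M 2C; the far shore: 3M 2C)
11. 1 missionary and 1 cannibal → the far shore.  (the near shore: 2M 1C; the far shore: 4M 3C)
12. 1 cannibal ← the near shore.  (the near shore: 2M 2C; the far shore: 4M 2C)
13. 2 cannibals → the far shore.  (the near shore: 2M 0C; the far shore: 4M 4C)
14. 1 cannibal ← the near shore.  (the near shore: 2M 1C; the far shore: 4M 3C)
15. 1 missionary and 1 cannibal → the far shore.  (the near shore: 1M 0C; the far shore: 5M 4C)
16. 1 cannibal ← the near shore.  (the near shore: 1M 1C; the far shore: 5M 3C)
17. 1 missionary and 1 cannibal → the far shore.  (the near shore: 0M 0C; the far shore: 6M 4C)

Yes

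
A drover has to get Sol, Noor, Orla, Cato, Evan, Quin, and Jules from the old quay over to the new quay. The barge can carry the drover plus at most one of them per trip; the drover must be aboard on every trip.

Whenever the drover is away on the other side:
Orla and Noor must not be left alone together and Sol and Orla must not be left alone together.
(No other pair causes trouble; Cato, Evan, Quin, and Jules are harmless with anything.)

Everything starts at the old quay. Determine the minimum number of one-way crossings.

15

Counting alone: the drover can take at most 1 across per trip to the new quay, so moving all 7 needs at least 7 loaded trips out, with a return between consecutive ones — at least 13 crossings.
The safety rule pushes this higher. Following every safe sequence of crossings, the most of the 7 that can be at the new quay as the barge arrives there on crossing 13 is 6 — never all 7.
So no plan with fewer than 15 crossings exists, and this one achieves 15:
1. Drover goes to the new quay with Orla.
2. Drover goes back to the old quay alone.
3. Drover goes to the new quay with Sol.
4. Drover goes back to the old quay with Orla.
5. Drover goes to the new quay with Noor.
6. Drover goes back to the old quay alone.
7. Drover goes to the new quay with Cato.
8. Drover goes back to the old quay alone.
9. Drover goes to the new quay with Evan.
10. Drover goes back to the old quay alone.
11. Drover goes to the new quay with Quin.
12. Drover goes back to the old quay alone.
13. Drover goes to the new quay with Jules.
14. Drover goes back to the old quay alone.
15. Drover goes to the new quay with Orla.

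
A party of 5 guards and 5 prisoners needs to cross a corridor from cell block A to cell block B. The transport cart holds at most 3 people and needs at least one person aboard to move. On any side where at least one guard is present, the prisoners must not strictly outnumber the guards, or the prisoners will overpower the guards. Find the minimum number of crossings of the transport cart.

11

Counting alone: each trip to cell block B takes at most 3 across and each return brings at least 1 back, so after t trips out (and t−1 returns) at most 3t − (t−1) of the 10 are across; that first reaches 10 at t = 5, so at least 9 crossings are needed.
The safety rule pushes this higher. Following every safe sequence of crossings, the most of the 10 that can be at cell block B as the transport cart arrives there on crossing 9 is 9 — never all 10.
So no plan with fewer than 11 crossings exists, and this one achieves 11:
1. 2 prisoners → cell block B.  (cell block A: 5G 3P; cell block B: 0G 2P)
2. 1 prisoner ← cell block A.  (cell block A: 5G 4P; cell block B: 0G 1P)
3. 3 prisoners → cell block B.  (cell block A: 5G 1P; cell block B: 0G 4P)
4. 1 prisoner ← cell block A.  (cell block A: 5G 2P; cell block B: 0G 3P)
5. 3 guards → cell block B.  (cell block A: 2G 2P; cell block B: 3G 3P)
6. 1 guard and 1 prisoner ← cell block A.  (cell block A: 3G 3P; cell block B: 2G 2P)
7. 3 guards → cell block B.  (cell block A: 0G 3P; cell block B: 5G 2P)
8. 1 prisoner ← cell block A.  (cell block A: 0G 4P; cell block B: 5G 1P)
9. 2 prisoners → cell block B.  (cell block A: 0G 2P; cell block B: 5G 3P)
10. 1 prisoner ← cell block A.  (cell block A: 0G 3P; cell block B: 5G 2P)
11. 3 prisoners → cell block B.  (cell block A: 0G 0P; cell block B: 5G 5P)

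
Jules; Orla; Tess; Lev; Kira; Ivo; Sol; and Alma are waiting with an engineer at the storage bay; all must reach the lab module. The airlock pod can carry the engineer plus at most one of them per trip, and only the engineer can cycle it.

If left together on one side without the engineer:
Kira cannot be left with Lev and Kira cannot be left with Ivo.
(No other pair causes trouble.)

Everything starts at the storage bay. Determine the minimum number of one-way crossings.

Counting alone: the engineer can take at most 1 across per trip to the lab module, so moving all 8 needs at least 8 loaded trips out, with a return between consecutive ones — at least 15 crossings.
The safety rule pushes this higher. Following every safe sequence of crossings, the most of the 8 that can be at the lab module as the airlock pod arrives there on crossing 15 is 7 — never all 8.
So no plan with fewer than 17 crossings exists, and this one achieves 17:
1. Engineer goes to the lab module with Kira.
2. Engineer goes back to the storage bay alone.
3. Engineer goes to the lab module with Jules.
4. Engineer goes back to the storage bay alone.
5. Engineer goes to the lab module with Orla.
6. Engineer goes back to the storage bay alone.
7. Engineer goes to the lab module with Tess.
8. Engineer goes back to the storage bay alone.
9. Engineer goes to the lab module with Lev.
10. Engineer goes back to the storage bay with Kira.
11. Engineer goes to the lab module with Ivo.
12. Engineer goes back to the storage bay alone.
13. Engineer goes to the lab module with Sol.
14. Engineer goes back to the storage bay alone.
15. Engineer goes to the lab module with Alma.
16. Engineer goes back to the storage bay alone.
17. Engineer goes to the lab module with Kira.

17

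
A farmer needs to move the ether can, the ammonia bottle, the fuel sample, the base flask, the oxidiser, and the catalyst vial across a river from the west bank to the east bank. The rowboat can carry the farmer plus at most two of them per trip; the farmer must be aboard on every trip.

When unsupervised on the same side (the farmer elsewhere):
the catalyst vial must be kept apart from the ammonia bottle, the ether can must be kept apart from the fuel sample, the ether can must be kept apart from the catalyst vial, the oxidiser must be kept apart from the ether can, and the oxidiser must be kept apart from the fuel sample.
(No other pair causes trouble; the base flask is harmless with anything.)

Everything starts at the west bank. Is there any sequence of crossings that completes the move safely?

No

Whatever the first load, the items left behind include a forbidden pair without the farmer. No opening move is safe, so no plan exists.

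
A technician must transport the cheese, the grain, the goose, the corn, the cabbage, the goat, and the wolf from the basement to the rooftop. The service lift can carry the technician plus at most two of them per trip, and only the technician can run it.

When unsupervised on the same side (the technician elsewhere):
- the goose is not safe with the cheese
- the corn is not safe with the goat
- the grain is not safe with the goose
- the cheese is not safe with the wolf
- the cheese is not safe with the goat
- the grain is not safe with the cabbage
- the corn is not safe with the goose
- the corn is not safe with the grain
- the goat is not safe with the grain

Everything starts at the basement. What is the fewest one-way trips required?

Whatever the first load, the items left behind include a forbidden pair without the technician. No opening move is safe, so no plan exists.

impossible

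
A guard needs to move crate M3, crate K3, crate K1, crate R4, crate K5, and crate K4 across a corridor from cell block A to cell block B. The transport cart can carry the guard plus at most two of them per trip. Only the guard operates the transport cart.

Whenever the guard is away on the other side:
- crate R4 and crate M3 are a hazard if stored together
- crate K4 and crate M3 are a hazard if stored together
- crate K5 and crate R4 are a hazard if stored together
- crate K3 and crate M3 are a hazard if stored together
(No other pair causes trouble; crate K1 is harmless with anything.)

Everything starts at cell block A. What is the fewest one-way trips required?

Counting alone: the guard can take at most 2 across per trip to cell block B, so moving all 6 needs at least 3 loaded trips out, with a return between consecutive ones — at least 5 crossings.
The safety rule pushes this higher. Following every safe sequence of crossings, the most of the 6 that can be at cell block B as the transport cart arrives there on crossing 5 is 5 — never all 6.
So no plan with fewer than 7 crossings exists, and this one achieves 7:
1. Guard goes to cell block B with crate M3 and crate R4.  [cell block A: crate K1, crate K3, crate K4, crate K5 | cell block B: crate M3, crate R4]
2. Guard goes back to cell block A with crate M3.  [cell block A: crate K1, crate K3, crate K4, crate K5, crate M3 | cell block B: crate R4]
3. Guard goes to cell block B with crate K3 and crate M3.  [cell block A: crate K1, crate K4, crate K5 | cell block B: crate K3, crate M3, crate R4]
4. Guard goes back to cell block A with crate M3.  [cell block A: crate K1, crate K4, crate K5, crate M3 | cell block B: crate K3, crate R4]
5. Guard goes to cell block B with crate K1 and crate K4.  [cell block A: crate K5, crate M3 | cell block B: crate K1, crate K3, crate K4, crate R4]
6. Guard goes back to cell block A alone.  [cell block A: crate K5, crate M3 | cell block B: crate K1, crate K3, crate K4, crate R4]
7. Guard goes to cell block B with crate K5 and crate M3.  [cell block A: — | cell block B: crate K1, crate K3, crate K4, crate K5, crate M3, crate R4]

7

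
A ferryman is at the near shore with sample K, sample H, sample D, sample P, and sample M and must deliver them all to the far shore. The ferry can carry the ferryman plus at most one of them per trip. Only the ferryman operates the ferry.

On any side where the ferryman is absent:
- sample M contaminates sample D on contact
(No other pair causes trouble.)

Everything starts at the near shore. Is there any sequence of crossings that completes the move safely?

Yes

1. Ferryman goes to the far shore with sample D.  [the near shore: sample H, sample K, sample M, sample P | the far shore: sample D]
2. Ferryman goes back to the near shore alone.  [the near shore: sample H, sample K, sample M, sample P | the far shore: sample D]
3. Ferryman goes to the far shore with sample K.  [the near shore: sample H, sample M, sample P | the far shore: sample D, sample K]
4. Ferryman goes back to the near shore alone.  [the near shore: sample H, sample M, sample P | the far shore: sample D, sample K]
5. Ferryman goes to the far shore with sample H.  [the near shore: sample M, sample P | the far shore: sample D, sample H, sample K]
6. Ferryman goes back to the near shore alone.  [the near shore: sample M, sample P | the far shore: sample D, sample H, sample K]
7. Ferryman goes to the far shore with sample P.  [the near shore: sample M | the far shore: sample D, sample H, sample K, sample P]
8. Ferryman goes back to the near shore alone.  [the near shore: sample M | the far shore: sample D, sample H, sample K, sample P]
9. Ferryman goes to the far shore with sample M.  [the near shore: — | the far shore: sample D, sample H, sample K, sample M, sample P]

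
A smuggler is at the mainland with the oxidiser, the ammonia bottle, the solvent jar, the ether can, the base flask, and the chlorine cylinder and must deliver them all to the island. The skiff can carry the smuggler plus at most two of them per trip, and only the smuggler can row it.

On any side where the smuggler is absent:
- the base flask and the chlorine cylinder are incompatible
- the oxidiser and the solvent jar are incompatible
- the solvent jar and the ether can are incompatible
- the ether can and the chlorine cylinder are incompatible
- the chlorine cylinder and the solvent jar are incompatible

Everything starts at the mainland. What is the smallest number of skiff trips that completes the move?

9

Counting alone: the smuggler can take at most 2 across per trip to the island, so moving all 6 needs at least 3 loaded trips out, with a return between consecutive ones — at least 5 crossings.
The safety rule pushes this higher. Following every safe sequence of crossings, the most of the 6 that can be at the island as the skiff arrives there on crossings 5, 7 is 4, 5 respectively — never all 6.
So no plan with fewer than 9 crossings exists, and this one achieves 9:
1. Smuggler goes to the island with the chlorine cylinder and the solvent jar.  [the mainland: the ammonia bottle, the base flask, the ether can, the oxidiser | the island: the chlorine cylinder, the solvent jar]
2. Smuggler goes back to the mainland with the solvent jar.  [the mainland: the ammonia bottle, the base flask, the ether can, the oxidiser, the solvent jar | the island: the chlorine cylinder]
3. Smuggler goes to the island with the oxidiser and the solvent jar.  [the mainland: the ammonia bottle, the base flask, the ether can | the island: the chlorine cylinder, the oxidiser, the solvent jar]
4. Smuggler goes back to the mainland with the solvent jar.  [the mainland: the ammonia bottle, the base flask, the ether can, the solvent jar | the island: the chlorine cylinder, the oxidiser]
5. Smuggler goes to the island with the ammonia bottle and the solvent jar.  [the mainland: the base flask, the ether can | the island: the ammonia bottle, the chlorine cylinder, the oxidiser, the solvent jar]
6. Smuggler goes back to the mainland with the solvent jar.  [the mainland: the base flask, the ether can, the solvent jar | the island: the ammonia bottle, the chlorine cylinder, the oxidiser]
7. Smuggler goes to the island with the base flask and the ether can.  [the mainland: the solvent jar | the island: the ammonia bottle, the base flask, the chlorine cylinder, the ether can, the oxidiser]
8. Smuggler goes back to the mainland with the chlorine cylinder.  [the mainland: the chlorine cylinder, the solvent jar | the island: the ammonia bottle, the base flask, the ether can, the oxidiser]
9. Smuggler goes to the island with the chlorine cylinder and the solvent jar.  [the mainland: — | the island: the ammonia bottle, the base flask, the chlorine cylinder, the ether can, the oxidiser, the solvent jar]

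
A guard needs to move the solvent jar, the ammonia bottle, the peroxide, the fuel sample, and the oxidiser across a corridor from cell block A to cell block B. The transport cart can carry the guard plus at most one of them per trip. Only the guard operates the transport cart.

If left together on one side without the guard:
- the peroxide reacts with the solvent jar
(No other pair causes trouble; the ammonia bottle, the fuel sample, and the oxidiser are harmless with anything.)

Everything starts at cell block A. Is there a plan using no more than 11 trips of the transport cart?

Yes — this plan uses 9 crossings (≤ 11):
1. Guard goes to cell block B with the solvent jar.
2. Guard goes back to cell block A alone.
3. Guard goes to cell block B with the ammonia bottle.
4. Guard goes back to cell block A alone.
5. Guard goes to cell block B with the fuel sample.
6. Guard goes back to cell block A alone.
7. Guard goes to cell block B with the oxidiser.
8. Guard goes back to cell block A alone.
9. Guard goes to cell block B with the peroxide.

Yes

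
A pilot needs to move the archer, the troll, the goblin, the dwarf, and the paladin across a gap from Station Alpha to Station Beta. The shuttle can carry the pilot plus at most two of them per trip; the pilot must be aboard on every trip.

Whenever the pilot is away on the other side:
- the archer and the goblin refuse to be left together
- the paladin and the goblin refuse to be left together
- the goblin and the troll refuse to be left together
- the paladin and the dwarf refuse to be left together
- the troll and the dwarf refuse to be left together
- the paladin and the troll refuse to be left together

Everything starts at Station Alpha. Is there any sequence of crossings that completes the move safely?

Whatever the first load, the items left behind include a forbidden pair without the pilot. No opening move is safe, so no plan exists.

No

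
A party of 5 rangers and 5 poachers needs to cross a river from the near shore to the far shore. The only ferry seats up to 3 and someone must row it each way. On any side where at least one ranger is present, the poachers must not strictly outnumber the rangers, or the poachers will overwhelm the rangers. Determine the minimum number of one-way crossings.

Counting alone: each trip to the far shore takes at most 3 across and each return brings at least 1 back, so after t trips out (and t−1 returns) at most 3t − (t−1) of the 10 are across; that first reaches 10 at t = 5, so at least 9 crossings are needed.
The safety rule pushes this higher. Following every safe sequence of crossings, the most of the 10 that can be at the far shore as the ferry arrives there on crossing 9 is 9 — never all 10.
So no plan with fewer than 11 crossings exists, and this one achieves 11:
1. 2 poachers → the far shore.  (the near shore: 5R 3P; the far shore: 0R 2P)
2. 1 poacher ← the near shore.  (the near shore: 5R 4P; the far shore: 0R 1P)
3. 3 poachers → the far shore.  (the near shore: 5R 1P; the far shore: 0R 4P)
4. 1 poacher ← the near shore.  (the near shore: 5R 2P; the far shore: 0R 3P)
5. 3 rangers → the far shore.  (the near shore: 2R 2P; the far shore: 3R 3P)
6. 1 ranger and 1 poacher ← the near shore.  (the near shore: 3R 3P; the far shore: 2R 2P)
7. 3 rangers → the far shore.  (the near shore: 0R 3P; the far shore: 5R 2P)
8. 1 poacher ← the near shore.  (the near shore: 0R 4P; the far shore: 5R 1P)
9. 2 poachers → the far shore.  (the near shore: 0R 2P; the far shore: 5R 3P)
10. 1 poacher ← the near shore.  (the near shore: 0R 3P; the far shore: 5R 2P)
11. 3 poachers → the far shore.  (the near shore: 0R 0P; the far shore: 5R 5P)

11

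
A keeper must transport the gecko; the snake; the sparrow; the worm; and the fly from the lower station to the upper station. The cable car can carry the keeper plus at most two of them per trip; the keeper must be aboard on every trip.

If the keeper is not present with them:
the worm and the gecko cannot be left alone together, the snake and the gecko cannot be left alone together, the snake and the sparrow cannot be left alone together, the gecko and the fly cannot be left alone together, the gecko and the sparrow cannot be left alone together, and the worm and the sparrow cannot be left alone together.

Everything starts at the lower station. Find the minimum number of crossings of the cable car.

7

Counting alone: the keeper can take at most 2 across per trip to the upper station, so moving all 5 needs at least 3 loaded trips out, with a return between consecutive ones — at least 5 crossings.
The safety rule pushes this higher. Following every safe sequence of crossings, the most of the 5 that can be at the upper station as the cable car arrives there on crossing 5 is 4 — never all 5.
So no plan with fewer than 7 crossings exists, and this one achieves 7:
1. Keeper goes to the upper station with the gecko and the sparrow.
2. Keeper goes back to the lower station with the gecko.
3. Keeper goes to the upper station with the fly and the gecko.
4. Keeper goes back to the lower station with the gecko.
5. Keeper goes to the upper station with the snake and the worm.
6. Keeper goes back to the lower station with the sparrow.
7. Keeper goes to the upper station with the gecko and the sparrow.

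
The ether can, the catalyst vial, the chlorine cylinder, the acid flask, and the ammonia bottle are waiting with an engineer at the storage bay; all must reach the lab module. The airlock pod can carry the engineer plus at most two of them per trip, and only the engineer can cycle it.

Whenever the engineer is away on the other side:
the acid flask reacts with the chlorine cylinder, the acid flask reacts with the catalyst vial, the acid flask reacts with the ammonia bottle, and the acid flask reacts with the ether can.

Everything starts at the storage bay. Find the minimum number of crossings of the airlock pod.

7

Counting alone: the engineer can take at most 2 across per trip to the lab module, so moving all 5 needs at least 3 loaded trips out, with a return between consecutive ones — at least 5 crossings.
The safety rule pushes this higher. Following every safe sequence of crossings, the most of the 5 that can be at the lab module as the airlock pod arrives there on crossing 5 is 4 — never all 5.
So no plan with fewer than 7 crossings exists, and this one achieves 7:
1. Engineer goes to the lab module with the acid flask.
2. Engineer goes back to the storage bay alone.
3. Engineer goes to the lab module with the catalyst vial and the ether can.
4. Engineer goes back to the storage bay with the acid flask.
5. Engineer goes to the lab module with the acid flask and the chlorine cylinder.
6. Engineer goes back to the storage bay with the acid flask.
7. Engineer goes to the lab module with the acid flask and the ammonia bottle.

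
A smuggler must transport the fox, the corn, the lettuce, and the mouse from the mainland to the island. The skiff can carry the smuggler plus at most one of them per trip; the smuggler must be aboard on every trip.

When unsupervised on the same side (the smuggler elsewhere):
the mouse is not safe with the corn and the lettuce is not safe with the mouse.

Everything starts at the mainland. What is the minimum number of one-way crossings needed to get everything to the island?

9

Counting alone: the smuggler can take at most 1 across per trip to the island, so moving all 4 needs at least 4 loaded trips out, with a return between consecutive ones — at least 7 crossings.
The safety rule pushes this higher. Following every safe sequence of crossings, the most of the 4 that can be at the island as the skiff arrives there on crossing 7 is 3 — never all 4.
So no plan with fewer than 9 crossings exists, and this one achieves 9:
1. Smuggler goes to the island with the mouse.  [the mainland: the corn, the fox, the lettuce | the island: the mouse]
2. Smuggler goes back to the mainland alone.  [the mainland: the corn, the fox, the lettuce | the island: the mouse]
3. Smuggler goes to the island with the fox.  [the mainland: the corn, the lettuce | the island: the fox, the mouse]
4. Smuggler goes back to the mainland alone.  [the mainland: the corn, the lettuce | the island: the fox, the mouse]
5. Smuggler goes to the island with the corn.  [the mainland: the lettuce | the island: the corn, the fox, the mouse]
6. Smuggler goes back to the mainland with the mouse.  [the mainland: the lettuce, the mouse | the island: the corn, the fox]
7. Smuggler goes to the island with the lettuce.  [the mainland: the mouse | the island: the corn, the fox, the lettuce]
8. Smuggler goes back to the mainland alone.  [the mainland: the mouse | the island: the corn, the fox, the lettuce]
9. Smuggler goes to the island with the mouse.  [the mainland: — | the island: the corn, the fox, the lettuce, the mouse]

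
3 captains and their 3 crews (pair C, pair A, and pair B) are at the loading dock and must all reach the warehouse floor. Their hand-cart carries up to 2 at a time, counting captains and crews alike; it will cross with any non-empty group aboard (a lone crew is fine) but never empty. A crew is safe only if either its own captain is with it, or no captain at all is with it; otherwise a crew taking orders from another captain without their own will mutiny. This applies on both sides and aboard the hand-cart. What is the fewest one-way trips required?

11

Counting alone: each trip to the warehouse floor takes at most 2 across and each return brings at least 1 back, so after t trips out (and t−1 returns) at most 2t − (t−1) of the 6 are across; that first reaches 6 at t = 5, so at least 9 crossings are needed.
The safety rule pushes this higher. Following every safe sequence of crossings, the most of the 6 that can be at the warehouse floor as the hand-cart arrives there on crossing 9 is 5 — never all 6.
So no plan with fewer than 11 crossings exists, and this one achieves 11:
1. captain C and crew C cross → the warehouse floor.
2. captain C crosses ← the loading dock.
3. crew A and crew B cross → the warehouse floor.
4. crew C crosses ← the loading dock.
5. captain A and captain B cross → the warehouse floor.
6. captain A and crew A cross ← the loading dock.
7. captain A and captain C cross → the warehouse floor.
8. crew B crosses ← the loading dock.
9. crew A and crew C cross → the warehouse floor.
10. captain B crosses ← the loading dock.
11. captain B and crew B cross → the warehouse floor.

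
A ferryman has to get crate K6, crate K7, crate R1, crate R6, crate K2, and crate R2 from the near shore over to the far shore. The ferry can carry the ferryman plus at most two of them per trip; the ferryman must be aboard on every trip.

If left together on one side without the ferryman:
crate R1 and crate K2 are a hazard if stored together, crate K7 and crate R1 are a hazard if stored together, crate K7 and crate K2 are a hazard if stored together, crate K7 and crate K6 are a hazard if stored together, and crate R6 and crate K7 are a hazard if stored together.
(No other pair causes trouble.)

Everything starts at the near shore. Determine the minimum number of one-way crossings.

Counting alone: the ferryman can take at most 2 across per trip to the far shore, so moving all 6 needs at least 3 loaded trips out, with a return between consecutive ones — at least 5 crossings.
The safety rule pushes this higher. Following every safe sequence of crossings, the most of the 6 that can be at the far shore as the ferry arrives there on crossings 5, 7 is 4, 5 respectively — never all 6.
So no plan with fewer than 9 crossings exists, and this one achieves 9:
1. Ferryman goes to the far shore with crate K7 and crate R1.  [the near shore: crate K2, crate K6, crate R2, crate R6 | the far shore: crate K7, crate R1]
2. Ferryman goes back to the near shore with crate K7.  [the near shore: crate K2, crate K6, crate K7, crate R2, crate R6 | the far shore: crate R1]
3. Ferryman goes to the far shore with crate K6 and crate K7.  [the near shore: crate K2, crate R2, crate R6 | the far shore: crate K6, crate K7, crate R1]
4. Ferryman goes back to the near shore with crate K7.  [the near shore: crate K2, crate K7, crate R2, crate R6 | the far shore: crate K6, crate R1]
5. Ferryman goes to the far shore with crate K7 and crate R6.  [the near shore: crate K2, crate R2 | the far shore: crate K6, crate K7, crate R1, crate R6]
6. Ferryman goes back to the near shore with crate K7.  [the near shore: crate K2, crate K7, crate R2 | the far shore: crate K6, crate R1, crate R6]
7. Ferryman goes to the far shore with crate K7 and crate R2.  [the near shore: crate K2 | the far shore: crate K6, crate K7, crate R1, crate R2, crate R6]
8. Ferryman goes back to the near shore with crate K7.  [the near shore: crate K2, crate K7 | the far shore: crate K6, crate R1, crate R2, crate R6]
9. Ferryman goes to the far shore with crate K2 and crate K7.  [the near shore: — | the far shore: crate K2, crate K6, crate K7, crate R1, crate R2, crate R6]

9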